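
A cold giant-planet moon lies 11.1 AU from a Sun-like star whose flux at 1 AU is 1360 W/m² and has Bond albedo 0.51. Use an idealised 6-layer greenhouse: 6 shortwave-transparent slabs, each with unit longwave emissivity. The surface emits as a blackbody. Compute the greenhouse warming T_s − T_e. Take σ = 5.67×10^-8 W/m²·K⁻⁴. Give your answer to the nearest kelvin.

44 kelvin

Flux at the orbit: S = 1360/(11.1)² = 11.04 W/m².
Top-of-atmosphere balance: σT_e⁴ = S(1−α)/4 = 1.352 W/m² → T_e = 69.88 K.
Surface: T_s = (7)^¼·T_e = 113.7 K.
Warming: T_s − T_e = 43.79 K.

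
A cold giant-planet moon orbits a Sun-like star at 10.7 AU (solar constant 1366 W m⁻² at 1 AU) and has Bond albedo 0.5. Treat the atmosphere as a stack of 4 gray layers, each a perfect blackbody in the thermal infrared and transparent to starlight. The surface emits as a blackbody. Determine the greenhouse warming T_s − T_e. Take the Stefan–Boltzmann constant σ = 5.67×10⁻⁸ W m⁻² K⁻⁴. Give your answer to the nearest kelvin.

Flux at the orbit: S = 1366/(10.7)² = 11.93 W m⁻².
Top-of-atmosphere balance: σT_e⁴ = S(1−α)/4 = 1.491 W m⁻² → T_e = 71.61 K.
Surface: T_s = (5)^¼·T_e = 107.1 K.
So the greenhouse effect raises the surface by 107.1 − 71.61 = 35.47 K.

35 K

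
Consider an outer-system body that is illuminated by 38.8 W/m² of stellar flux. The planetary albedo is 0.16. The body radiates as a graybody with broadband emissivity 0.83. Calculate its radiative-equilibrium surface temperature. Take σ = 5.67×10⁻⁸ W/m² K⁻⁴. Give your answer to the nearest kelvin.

Absorbed flux (global mean): S(1−α)/4 = 38.80·0.84/4 = 8.148 W/m².
Equating to εσT⁴ with ε = 0.83: T = (8.148/0.83σ)^(1/4) = 114.7 K.

115 K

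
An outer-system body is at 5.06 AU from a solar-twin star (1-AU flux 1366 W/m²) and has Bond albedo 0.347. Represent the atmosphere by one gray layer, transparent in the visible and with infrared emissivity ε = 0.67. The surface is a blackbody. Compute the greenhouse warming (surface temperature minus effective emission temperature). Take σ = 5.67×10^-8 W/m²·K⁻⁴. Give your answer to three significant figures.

12.0 kelvin

Irradiance scales as 1/d², so S = 1366 W/m² × (1/5.06)² = 53.35 W/m².
Effective emission temperature (TOA balance): σT_e⁴ = S(1−α)/4 = 8.710 W/m² → T_e = 111.3 K.
Surface balance with a leaky layer gives σT_s⁴ = σT_e⁴·2/(2−ε), so T_s = T_e·[2/(2−0.67)]^(1/4) = 123.3 K.
T_s − T_e = 123.3 − 111.3 = 11.95 K.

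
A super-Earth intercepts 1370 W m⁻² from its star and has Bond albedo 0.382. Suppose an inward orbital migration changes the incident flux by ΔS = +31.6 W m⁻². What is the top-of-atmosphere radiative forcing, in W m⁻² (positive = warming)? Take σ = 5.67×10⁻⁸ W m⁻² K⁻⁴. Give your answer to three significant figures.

4.88 W m⁻²

Only a fraction (1−α) is absorbed and it's spread over 4πR², so ΔF = (1−α)ΔS/4 = 4.882 W m⁻².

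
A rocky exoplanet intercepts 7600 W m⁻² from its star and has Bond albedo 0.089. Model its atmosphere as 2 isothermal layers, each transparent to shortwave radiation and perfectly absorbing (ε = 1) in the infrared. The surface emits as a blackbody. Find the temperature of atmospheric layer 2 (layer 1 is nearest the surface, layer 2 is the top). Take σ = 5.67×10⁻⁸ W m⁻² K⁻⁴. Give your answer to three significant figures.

418 K

Top-of-atmosphere balance: σT_e⁴ = S(1−α)/4 = 1731 W m⁻² → T_e = 418.0 K.
Each opaque layer satisfies 2T_j⁴ = T_{j−1}⁴ + T_{j+1}⁴, giving T_k⁴ = (N+1−k)T_e⁴.
T_2 = (1)^(1/4)·418.0 = 418.0 K.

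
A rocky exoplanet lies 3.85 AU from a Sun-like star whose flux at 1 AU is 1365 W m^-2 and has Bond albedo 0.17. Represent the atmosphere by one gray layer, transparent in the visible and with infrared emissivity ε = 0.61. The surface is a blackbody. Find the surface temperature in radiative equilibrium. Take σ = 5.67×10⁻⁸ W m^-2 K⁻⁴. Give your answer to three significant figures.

148 kelvin

By the inverse-square law, S = 1365/3.85² = 92.09 W m^-2.
At the top of the atmosphere, σT_e⁴ = S(1−α)/4 = 19.11 W m^-2, giving T_e = 135.5 K.
Surface balance with a leaky layer gives σT_s⁴ = σT_e⁴·2/(2−ε), so T_s = T_e·[2/(2−0.61)]^(1/4) = 148.4 K.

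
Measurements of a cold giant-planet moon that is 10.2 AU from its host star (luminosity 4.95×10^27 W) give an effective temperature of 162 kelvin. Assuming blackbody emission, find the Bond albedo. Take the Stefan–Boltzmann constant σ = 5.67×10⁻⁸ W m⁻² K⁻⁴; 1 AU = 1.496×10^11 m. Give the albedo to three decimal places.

0.077

Orbital distance: d = 10.2 AU = 1.526×10^12 m.
Flux at the orbit: S = L/(4πd²) = 4.95×10^27/(4π·(1.53×10^12)²) = 169.2 W m⁻².
Rearranging the radiative balance, α = 1 − 4σT⁴/S.
σT⁴ = 39.05 W m⁻², so 4σT⁴ = 156.2 W m⁻².
Hence α = 1 − 156.2/169.2 = 0.0766.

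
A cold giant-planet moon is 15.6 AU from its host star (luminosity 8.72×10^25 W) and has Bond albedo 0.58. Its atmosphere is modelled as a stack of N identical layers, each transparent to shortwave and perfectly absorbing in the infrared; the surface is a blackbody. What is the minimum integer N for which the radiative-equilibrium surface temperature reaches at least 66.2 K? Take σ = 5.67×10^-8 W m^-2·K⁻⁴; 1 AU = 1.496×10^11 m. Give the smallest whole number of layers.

8

Orbital distance: d = 15.6 AU = 2.334×10^12 m.
Spreading L over a sphere of radius d: S = 8.72×10^25/(4π·2.33×10^12²) = 1.274 W m^-2.
OLR = S(1−α)/4 = 0.1338 W m^-2; the top layer radiates at T_e = 39.19 K.
Since T_s⁴ = (N+1)T_e⁴, we need N ≥ (T_s/T_e)⁴ − 1 = 7.140.
The minimum whole number is N = 8.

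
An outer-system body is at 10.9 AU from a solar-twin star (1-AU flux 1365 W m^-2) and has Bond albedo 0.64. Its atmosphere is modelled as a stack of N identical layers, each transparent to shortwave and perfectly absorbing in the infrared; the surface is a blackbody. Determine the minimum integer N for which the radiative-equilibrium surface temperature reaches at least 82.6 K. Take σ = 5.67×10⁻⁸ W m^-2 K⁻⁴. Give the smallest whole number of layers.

Irradiance scales as 1/d², so S = 1365 W m^-2 × (1/10.9)² = 11.49 W m^-2.
OLR = S(1−α)/4 = 1.034 W m^-2; the top layer radiates at T_e = 65.35 K.
Need (N+1)T_e⁴ ≥ T_s⁴, i.e. N+1 ≥ (82.6/65.35)⁴ = 2.553.
So N ≥ 1.553; the smallest integer is N = 2.

2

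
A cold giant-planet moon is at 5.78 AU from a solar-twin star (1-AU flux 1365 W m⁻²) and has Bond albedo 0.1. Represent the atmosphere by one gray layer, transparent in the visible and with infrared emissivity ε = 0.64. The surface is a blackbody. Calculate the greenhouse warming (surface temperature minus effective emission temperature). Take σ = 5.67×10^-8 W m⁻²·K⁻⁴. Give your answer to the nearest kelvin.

11 K

Flux at the orbit: S = 1365/(5.78)² = 40.86 W m⁻².
Effective emission temperature (TOA balance): σT_e⁴ = S(1−α)/4 = 9.193 W m⁻² → T_e = 112.8 K.
Surface balance with a leaky layer gives σT_s⁴ = σT_e⁴·2/(2−ε), so T_s = T_e·[2/(2−0.64)]^(1/4) = 124.3 K.
T_s − T_e = 124.3 − 112.8 = 11.42 K.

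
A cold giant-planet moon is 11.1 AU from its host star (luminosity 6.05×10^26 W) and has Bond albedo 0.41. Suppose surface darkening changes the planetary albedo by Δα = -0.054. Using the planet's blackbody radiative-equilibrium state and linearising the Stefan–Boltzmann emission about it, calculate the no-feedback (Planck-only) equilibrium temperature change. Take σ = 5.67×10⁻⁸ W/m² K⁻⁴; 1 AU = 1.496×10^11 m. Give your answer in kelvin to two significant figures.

Orbital distance: d = 11.1 AU = 1.661×10^12 m.
Flux at the orbit: S = L/(4πd²) = 6.05×10^26/(4π·(1.66×10^12)²) = 17.46 W/m².
Unperturbed T_e = [17.46·(1−0.41)/(4σ)]^¼ = 82.09 K.
ΔF = −(S/4)Δα = −(17.46/4)×(-0.054) = 0.2357 W/m².
Linearising σT⁴ gives d(σT⁴)/dT = 4σT_e³ = 0.1255 W/m² per K.
Hence the no-feedback warming is ΔF/(4σT_e³) = 1.88 K.

1.9 kelvin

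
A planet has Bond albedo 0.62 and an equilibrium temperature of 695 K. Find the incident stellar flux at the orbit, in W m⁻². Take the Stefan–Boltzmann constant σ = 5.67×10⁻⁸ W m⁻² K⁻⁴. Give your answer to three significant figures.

From S(1−α)/4 = σT⁴: S = 4σT⁴/(1−α).
σT⁴ = 5.67×10⁻⁸·(695)⁴ = 13230 W m⁻².
So S = 4×13230/(1−0.62) = 1.393×10^5 W m⁻².

1.39×10^5 W m⁻²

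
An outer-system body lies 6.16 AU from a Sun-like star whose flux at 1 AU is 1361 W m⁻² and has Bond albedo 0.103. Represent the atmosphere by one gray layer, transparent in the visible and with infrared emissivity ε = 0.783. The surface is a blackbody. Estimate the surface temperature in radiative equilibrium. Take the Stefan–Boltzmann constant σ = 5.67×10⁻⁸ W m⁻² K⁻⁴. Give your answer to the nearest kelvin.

Flux at the orbit: S = 1361/(6.16)² = 35.87 W m⁻².
Effective emission temperature (TOA balance): σT_e⁴ = S(1−α)/4 = 8.043 W m⁻² → T_e = 109.1 K.
The surface balance (absorbed SW + ε·downward IR = σT_s⁴) with T_a⁴ = T_s⁴/2 reduces to T_s = T_e·[2/(2−ε)]^¼ = 123.6 K.

124 K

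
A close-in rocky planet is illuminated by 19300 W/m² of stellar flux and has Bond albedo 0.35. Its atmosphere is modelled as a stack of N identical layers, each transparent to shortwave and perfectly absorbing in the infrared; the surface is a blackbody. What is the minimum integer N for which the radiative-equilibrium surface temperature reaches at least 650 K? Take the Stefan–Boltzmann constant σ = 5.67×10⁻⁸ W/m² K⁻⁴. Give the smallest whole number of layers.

The effective emission temperature is T_e = [S(1−α)/(4σ)]^¼ = 485.0 K.
T_s = (N+1)^(1/4)·T_e ≥ 650 K requires N+1 ≥ (T_s/T_e)⁴ = (650/485.0)⁴ = 3.227.
So N ≥ 2.227; the smallest integer is N = 3.

3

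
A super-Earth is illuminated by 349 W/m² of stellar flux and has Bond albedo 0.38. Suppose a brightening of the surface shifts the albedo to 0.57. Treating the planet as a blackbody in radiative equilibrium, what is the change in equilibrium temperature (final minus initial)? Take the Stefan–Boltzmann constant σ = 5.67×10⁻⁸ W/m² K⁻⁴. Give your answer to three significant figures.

Initial: T₁ = [S(1−0.38)/(4σ)]^(1/4) = 175.7 K.
With α = 0.57, T₂ = 160.4 K.
Change: 160.4 − 175.7 = -15.36 K.

-15.4 K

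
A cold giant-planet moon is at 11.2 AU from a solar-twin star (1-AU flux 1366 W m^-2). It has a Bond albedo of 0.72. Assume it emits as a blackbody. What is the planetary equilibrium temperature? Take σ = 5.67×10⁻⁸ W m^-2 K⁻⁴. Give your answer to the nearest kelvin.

61 K

By the inverse-square law, S = 1366/11.2² = 10.89 W m^-2.
Averaging over the sphere, the absorbed flux is S(1−α)/4 = 0.7623 W m^-2.
In equilibrium σT⁴ equals this, so T = 60.55 K.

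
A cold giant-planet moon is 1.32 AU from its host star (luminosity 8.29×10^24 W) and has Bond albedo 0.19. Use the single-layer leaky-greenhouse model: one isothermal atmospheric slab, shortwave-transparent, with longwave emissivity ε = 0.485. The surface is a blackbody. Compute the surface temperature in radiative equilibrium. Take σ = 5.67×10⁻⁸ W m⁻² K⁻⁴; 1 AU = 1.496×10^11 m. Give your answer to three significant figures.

d = 1.32 × 1.496×10^11 m = 1.975×10^11 m.
S = L/(4πd²) = 16.92 W m⁻².
Effective emission temperature (TOA balance): σT_e⁴ = S(1−α)/4 = 3.426 W m⁻² → T_e = 88.16 K.
The surface balance (absorbed SW + ε·downward IR = σT_s⁴) with T_a⁴ = T_s⁴/2 reduces to T_s = T_e·[2/(2−ε)]^¼ = 94.50 K.

94.5 kelvin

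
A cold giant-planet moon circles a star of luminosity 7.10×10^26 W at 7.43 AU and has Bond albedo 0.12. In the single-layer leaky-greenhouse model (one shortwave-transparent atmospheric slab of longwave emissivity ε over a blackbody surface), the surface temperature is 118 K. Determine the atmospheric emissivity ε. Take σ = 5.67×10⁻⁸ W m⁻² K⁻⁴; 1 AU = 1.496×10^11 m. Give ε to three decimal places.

0.170

Orbital distance: d = 7.43 AU = 1.112×10^12 m.
S = L/(4πd²) = 45.73 W m⁻².
TOA balance gives T_e = 115.4 K.
Inverting T_s⁴ = 2T_e⁴/(2−ε): (T_e/T_s)⁴ = 0.9152, so ε = 2(1 − 0.9152) = 0.1696.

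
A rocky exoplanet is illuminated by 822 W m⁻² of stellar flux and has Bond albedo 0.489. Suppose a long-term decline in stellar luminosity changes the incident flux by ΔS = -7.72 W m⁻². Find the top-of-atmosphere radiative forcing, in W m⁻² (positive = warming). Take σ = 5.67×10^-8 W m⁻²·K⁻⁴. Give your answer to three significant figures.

TOA radiative forcing: ΔF = (1−α)ΔS/4 = 0.511·(-7.72)/4 = -0.9862 W m⁻².

-0.986 W m⁻²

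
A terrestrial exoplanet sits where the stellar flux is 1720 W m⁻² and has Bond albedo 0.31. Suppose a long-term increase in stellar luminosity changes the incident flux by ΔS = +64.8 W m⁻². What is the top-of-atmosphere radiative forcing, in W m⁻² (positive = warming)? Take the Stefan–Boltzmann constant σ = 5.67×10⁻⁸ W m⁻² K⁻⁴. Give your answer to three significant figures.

11.2 W m⁻²

TOA radiative forcing: ΔF = (1−α)ΔS/4 = 0.69·(+64.8)/4 = 11.18 W m⁻².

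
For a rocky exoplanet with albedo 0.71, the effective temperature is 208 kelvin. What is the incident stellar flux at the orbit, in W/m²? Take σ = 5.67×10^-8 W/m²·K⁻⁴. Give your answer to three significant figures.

1460 W/m²

Invert the energy balance for S: S = 4σT⁴/(1−α).
The emitted flux is σT⁴ = 106.1 W/m².
S = 4·106.1/0.29 = 1464 W/m².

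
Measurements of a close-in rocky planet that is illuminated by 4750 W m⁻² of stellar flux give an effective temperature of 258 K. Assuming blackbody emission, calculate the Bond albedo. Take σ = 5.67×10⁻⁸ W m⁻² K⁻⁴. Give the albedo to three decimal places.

From σT⁴ = S(1−α)/4 we invert for α: 1−α = 4σT⁴/S.
4σT⁴ = 4·5.67×10⁻⁸·(258)⁴ = 1005 W m⁻².
Hence α = 1 − 1005/4750 = 0.7884.

0.788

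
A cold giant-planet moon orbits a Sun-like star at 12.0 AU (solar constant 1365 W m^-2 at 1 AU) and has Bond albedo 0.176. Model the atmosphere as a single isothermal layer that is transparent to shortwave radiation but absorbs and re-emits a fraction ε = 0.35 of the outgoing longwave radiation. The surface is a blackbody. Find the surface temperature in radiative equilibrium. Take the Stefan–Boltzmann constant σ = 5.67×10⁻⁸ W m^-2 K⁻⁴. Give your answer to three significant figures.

80.4 K

By the inverse-square law, S = 1365/12.0² = 9.479 W m^-2.
The planet radiates to space at T_e = [S(1−α)/(4σ)]^(1/4) = 76.61 K.
Surface balance with a leaky layer gives σT_s⁴ = σT_e⁴·2/(2−ε), so T_s = T_e·[2/(2−0.35)]^(1/4) = 80.38 K.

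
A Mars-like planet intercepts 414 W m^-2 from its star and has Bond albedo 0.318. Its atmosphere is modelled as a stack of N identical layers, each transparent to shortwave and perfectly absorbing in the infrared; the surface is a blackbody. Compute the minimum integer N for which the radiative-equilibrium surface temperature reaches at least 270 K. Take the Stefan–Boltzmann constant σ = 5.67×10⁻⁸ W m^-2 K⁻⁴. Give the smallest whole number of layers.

4

Top-of-atmosphere balance: σT_e⁴ = S(1−α)/4 = 70.59 W m^-2 → T_e = 187.8 K.
Since T_s⁴ = (N+1)T_e⁴, we need N ≥ (T_s/T_e)⁴ − 1 = 3.269.
So N ≥ 3.269; the smallest integer is N = 4.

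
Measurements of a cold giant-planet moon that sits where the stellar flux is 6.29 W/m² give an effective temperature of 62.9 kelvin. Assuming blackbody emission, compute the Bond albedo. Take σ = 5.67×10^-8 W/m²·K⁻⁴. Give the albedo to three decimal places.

0.436

Energy balance: S(1−α)/4 = σT⁴, so 1−α = 4σT⁴/S.
σT⁴ = 0.8875 W/m², so 4σT⁴ = 3.550 W/m².
1−α = 3.550/6.290 = 0.5644, so α = 0.4356.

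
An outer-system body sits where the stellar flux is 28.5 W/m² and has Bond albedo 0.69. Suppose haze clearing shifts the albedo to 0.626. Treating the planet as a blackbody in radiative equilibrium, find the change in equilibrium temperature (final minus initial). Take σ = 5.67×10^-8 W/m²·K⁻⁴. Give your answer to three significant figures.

3.80 kelvin

With α = 0.69, T₁ = 79.00 K.
With α = 0.626, T₂ = 82.80 K.
ΔT = T₂ − T₁ = 3.795 K.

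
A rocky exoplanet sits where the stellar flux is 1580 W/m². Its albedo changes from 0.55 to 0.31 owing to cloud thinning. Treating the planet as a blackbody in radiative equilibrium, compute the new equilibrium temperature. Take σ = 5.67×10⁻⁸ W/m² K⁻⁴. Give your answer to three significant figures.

T₂ = [S(1−α₂)/(4σ)]^(1/4) = [1580·0.69/(4σ)]^(1/4) = 263.3 K.

263 K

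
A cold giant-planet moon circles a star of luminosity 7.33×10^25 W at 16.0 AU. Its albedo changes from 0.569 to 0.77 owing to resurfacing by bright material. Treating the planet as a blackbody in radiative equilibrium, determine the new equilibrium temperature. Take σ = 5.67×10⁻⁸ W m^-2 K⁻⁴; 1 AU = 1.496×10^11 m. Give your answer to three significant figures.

d = 16.0 × 1.496×10^11 m = 2.394×10^12 m.
Spreading L over a sphere of radius d: S = 7.33×10^25/(4π·2.39×10^12²) = 1.018 W m^-2.
With the new albedo, S(1−α₂)/4 = 0.05854 W m^-2, so T₂ = 31.88 K.

31.9 K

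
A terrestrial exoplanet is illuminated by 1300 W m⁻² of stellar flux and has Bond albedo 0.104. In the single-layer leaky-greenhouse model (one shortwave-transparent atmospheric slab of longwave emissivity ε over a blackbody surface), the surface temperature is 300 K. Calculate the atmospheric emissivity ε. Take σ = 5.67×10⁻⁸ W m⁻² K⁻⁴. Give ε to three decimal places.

0.732

Effective temperature: T_e = [S(1−α)/(4σ)]^(1/4) = 267.7 K.
Inverting T_s⁴ = 2T_e⁴/(2−ε): (T_e/T_s)⁴ = 0.6340, so ε = 2(1 − 0.6340) = 0.7319.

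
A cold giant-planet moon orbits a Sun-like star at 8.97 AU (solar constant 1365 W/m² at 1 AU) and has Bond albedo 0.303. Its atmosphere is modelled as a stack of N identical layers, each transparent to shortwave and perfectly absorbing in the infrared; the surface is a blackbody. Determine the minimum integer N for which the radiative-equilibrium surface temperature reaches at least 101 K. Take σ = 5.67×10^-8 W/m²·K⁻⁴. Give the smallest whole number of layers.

1

Flux at the orbit: S = 1365/(8.97)² = 16.96 W/m².
Top-of-atmosphere balance: σT_e⁴ = S(1−α)/4 = 2.956 W/m² → T_e = 84.97 K.
T_s = (N+1)^(1/4)·T_e ≥ 101 K requires N+1 ≥ (T_s/T_e)⁴ = (101/84.97)⁴ = 1.996.
The minimum whole number is N = 1.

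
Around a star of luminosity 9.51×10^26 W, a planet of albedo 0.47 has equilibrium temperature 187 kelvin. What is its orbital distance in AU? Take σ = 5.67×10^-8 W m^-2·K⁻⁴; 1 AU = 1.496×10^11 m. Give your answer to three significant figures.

2.54 AU

The flux needed for this T is 4σT⁴/(1−0.47) = 523.3 W m^-2.
Then d = [L/(4πS)]^(1/2) = 3.803×10^11 m, i.e. 2.542 AU.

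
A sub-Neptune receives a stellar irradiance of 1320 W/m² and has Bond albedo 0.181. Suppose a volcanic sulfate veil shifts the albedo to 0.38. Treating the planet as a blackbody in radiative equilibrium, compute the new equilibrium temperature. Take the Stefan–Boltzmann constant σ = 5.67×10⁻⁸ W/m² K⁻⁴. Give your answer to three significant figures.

New equilibrium: T₂ = [(1−0.38)·1320/(4σ)]^(1/4) = 245.1 K.

245 kelvin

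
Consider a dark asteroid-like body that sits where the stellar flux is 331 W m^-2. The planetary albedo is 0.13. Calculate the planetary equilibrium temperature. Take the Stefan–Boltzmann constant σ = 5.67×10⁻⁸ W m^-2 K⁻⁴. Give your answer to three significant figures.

189 kelvin

The planet absorbs (1−α)S over its disc πR² and re-emits over 4πR², so the mean absorbed flux is (1−0.13)·331.0/4 = 71.99 W m^-2.
Balancing against σT⁴: T = (71.99/5.67×10⁻⁸)^(1/4) = 188.8 K.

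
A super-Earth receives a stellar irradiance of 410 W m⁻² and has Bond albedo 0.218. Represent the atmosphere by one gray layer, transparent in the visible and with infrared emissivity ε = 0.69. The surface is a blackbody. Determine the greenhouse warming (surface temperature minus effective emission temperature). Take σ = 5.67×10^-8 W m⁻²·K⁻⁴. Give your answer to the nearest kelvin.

22 K

Effective emission temperature (TOA balance): σT_e⁴ = S(1−α)/4 = 80.16 W m⁻² → T_e = 193.9 K.
Surface balance with a leaky layer gives σT_s⁴ = σT_e⁴·2/(2−ε), so T_s = T_e·[2/(2−0.69)]^(1/4) = 215.5 K.
T_s − T_e = 215.5 − 193.9 = 21.64 K.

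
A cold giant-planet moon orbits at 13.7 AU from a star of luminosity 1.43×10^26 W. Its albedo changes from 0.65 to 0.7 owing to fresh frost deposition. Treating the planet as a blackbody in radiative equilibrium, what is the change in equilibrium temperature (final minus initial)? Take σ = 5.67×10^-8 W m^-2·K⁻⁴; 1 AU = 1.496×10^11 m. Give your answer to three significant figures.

Orbital distance: d = 13.7 AU = 2.050×10^12 m.
S = L/(4πd²) = 2.709 W m^-2.
Initial: T₁ = [S(1−0.65)/(4σ)]^(1/4) = 45.22 K.
After:  T₂ = [2.709·0.3/(4σ)]^(1/4) = 43.51 K.
ΔT = T₂ − T₁ = -1.709 K.

-1.71 K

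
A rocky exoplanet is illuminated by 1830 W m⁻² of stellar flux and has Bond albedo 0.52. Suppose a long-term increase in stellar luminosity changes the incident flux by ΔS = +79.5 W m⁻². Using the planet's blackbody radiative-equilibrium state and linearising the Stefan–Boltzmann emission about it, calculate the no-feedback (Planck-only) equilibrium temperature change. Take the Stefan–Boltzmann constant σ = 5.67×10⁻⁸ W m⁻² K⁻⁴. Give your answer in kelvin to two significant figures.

2.7 K

Reference equilibrium: T_e = [S(1−α)/(4σ)]^(1/4) = 249.5 K.
ΔF = Δ[S(1−α)]/4 = (1−0.52)·+79.5/4 = 9.540 W m⁻².
Planck response: λ_P = 4σT_e³ = 4·5.67×10⁻⁸·(249.5)³ = 3.521 W m⁻²/K.
Hence the no-feedback warming is ΔF/(4σT_e³) = 2.71 K.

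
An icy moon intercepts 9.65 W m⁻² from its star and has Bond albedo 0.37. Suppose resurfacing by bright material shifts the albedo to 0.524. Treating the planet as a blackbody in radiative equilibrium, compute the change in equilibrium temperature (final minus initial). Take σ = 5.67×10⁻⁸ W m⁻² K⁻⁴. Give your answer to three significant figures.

-4.87 K

With α = 0.37, T₁ = 71.95 K.
With α = 0.524, T₂ = 67.08 K.
ΔT = T₂ − T₁ = -4.870 K.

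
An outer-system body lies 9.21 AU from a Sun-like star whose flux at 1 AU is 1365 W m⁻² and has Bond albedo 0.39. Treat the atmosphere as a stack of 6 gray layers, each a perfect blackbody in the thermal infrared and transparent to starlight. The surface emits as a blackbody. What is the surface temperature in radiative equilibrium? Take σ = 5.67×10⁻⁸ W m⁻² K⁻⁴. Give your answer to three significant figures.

Irradiance scales as 1/d², so S = 1365 W m⁻² × (1/9.21)² = 16.09 W m⁻².
Top-of-atmosphere balance: σT_e⁴ = S(1−α)/4 = 2.454 W m⁻² → T_e = 81.11 K.
Layer-by-layer balance gives σT_s⁴ = (N+1)σT_e⁴, so T_s = 7^¼·81.11 = 131.9 K.

132 K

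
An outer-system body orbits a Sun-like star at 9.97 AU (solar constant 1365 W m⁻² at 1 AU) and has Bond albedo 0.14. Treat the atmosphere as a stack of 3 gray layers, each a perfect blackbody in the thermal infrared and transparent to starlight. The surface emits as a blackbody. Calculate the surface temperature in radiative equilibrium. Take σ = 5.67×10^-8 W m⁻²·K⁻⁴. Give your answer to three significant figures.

By the inverse-square law, S = 1365/9.97² = 13.73 W m⁻².
Top-of-atmosphere balance: σT_e⁴ = S(1−α)/4 = 2.952 W m⁻² → T_e = 84.95 K.
For an N-layer opaque stack, T_s⁴ = (N+1)T_e⁴, hence T_s = (4)^(1/4)×84.95 K = 120.1 K.

120 K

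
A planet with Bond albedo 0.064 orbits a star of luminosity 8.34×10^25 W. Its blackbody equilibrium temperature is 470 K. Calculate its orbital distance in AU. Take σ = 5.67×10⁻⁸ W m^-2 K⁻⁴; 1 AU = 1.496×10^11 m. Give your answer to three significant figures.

Required flux: S = 4σT⁴/(1−α) = 11820 W m^-2.
S = L/(4πd²) → d = √(L/4πS) = √(8.34×10^25/(4π·11820)) = 2.369×10^10 m = 0.1584 AU.

0.158 AU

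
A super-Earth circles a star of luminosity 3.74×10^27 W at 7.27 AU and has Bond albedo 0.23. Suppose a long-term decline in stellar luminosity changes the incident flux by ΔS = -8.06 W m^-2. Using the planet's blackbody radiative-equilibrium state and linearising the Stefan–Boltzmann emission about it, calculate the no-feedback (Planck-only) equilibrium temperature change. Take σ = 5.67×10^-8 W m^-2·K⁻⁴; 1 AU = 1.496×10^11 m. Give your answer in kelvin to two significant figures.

d = 7.27 × 1.496×10^11 m = 1.088×10^12 m.
Flux at the orbit: S = L/(4πd²) = 3.74×10^27/(4π·(1.09×10^12)²) = 251.6 W m^-2.
Unperturbed T_e = [251.6·(1−0.23)/(4σ)]^¼ = 171.0 K.
Only a fraction (1−α) is absorbed and it's spread over 4πR², so ΔF = (1−α)ΔS/4 = -1.552 W m^-2.
Planck response: λ_P = 4σT_e³ = 4·5.67×10⁻⁸·(171.0)³ = 1.133 W m^-2/K.
So ΔT₀ = -1.552/1.133 = -1.37 K.

-1.4 K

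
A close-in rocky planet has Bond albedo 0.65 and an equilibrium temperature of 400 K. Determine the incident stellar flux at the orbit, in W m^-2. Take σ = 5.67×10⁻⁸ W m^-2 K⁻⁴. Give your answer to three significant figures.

16600 W m^-2

Invert the energy balance for S: S = 4σT⁴/(1−α).
The emitted flux is σT⁴ = 1452 W m^-2.
So S = 4×1452/(1−0.65) = 16590 W m^-2.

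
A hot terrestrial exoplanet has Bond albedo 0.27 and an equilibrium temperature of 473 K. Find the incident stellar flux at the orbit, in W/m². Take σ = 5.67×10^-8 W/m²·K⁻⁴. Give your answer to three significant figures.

15600 W/m²

Invert the energy balance for S: S = 4σT⁴/(1−α).
σT⁴ = 5.67×10⁻⁸·(473)⁴ = 2838 W/m².
So S = 4×2838/(1−0.27) = 15550 W/m².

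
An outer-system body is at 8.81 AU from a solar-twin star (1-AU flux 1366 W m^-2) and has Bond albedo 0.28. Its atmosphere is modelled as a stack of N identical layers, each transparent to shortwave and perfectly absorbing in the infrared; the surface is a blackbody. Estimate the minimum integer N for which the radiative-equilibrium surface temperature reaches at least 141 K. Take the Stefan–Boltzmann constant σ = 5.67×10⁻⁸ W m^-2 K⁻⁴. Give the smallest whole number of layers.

7

By the inverse-square law, S = 1366/8.81² = 17.60 W m^-2.
The effective emission temperature is T_e = [S(1−α)/(4σ)]^¼ = 86.46 K.
T_s = (N+1)^(1/4)·T_e ≥ 141 K requires N+1 ≥ (T_s/T_e)⁴ = (141/86.46)⁴ = 7.074.
The minimum whole number is N = 7.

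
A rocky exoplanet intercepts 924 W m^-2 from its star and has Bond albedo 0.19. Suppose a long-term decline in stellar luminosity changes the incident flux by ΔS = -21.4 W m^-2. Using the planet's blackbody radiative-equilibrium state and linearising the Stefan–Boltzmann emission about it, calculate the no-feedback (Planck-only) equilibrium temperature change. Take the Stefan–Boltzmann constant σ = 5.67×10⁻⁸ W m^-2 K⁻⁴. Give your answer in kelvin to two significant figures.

Unperturbed T_e = [924.0·(1−0.19)/(4σ)]^¼ = 239.7 K.
TOA radiative forcing: ΔF = (1−α)ΔS/4 = 0.81·(-21.4)/4 = -4.333 W m^-2.
Linearising σT⁴ gives d(σT⁴)/dT = 4σT_e³ = 3.123 W m^-2 per K.
Hence the no-feedback warming is ΔF/(4σT_e³) = -1.39 K.

-1.4 K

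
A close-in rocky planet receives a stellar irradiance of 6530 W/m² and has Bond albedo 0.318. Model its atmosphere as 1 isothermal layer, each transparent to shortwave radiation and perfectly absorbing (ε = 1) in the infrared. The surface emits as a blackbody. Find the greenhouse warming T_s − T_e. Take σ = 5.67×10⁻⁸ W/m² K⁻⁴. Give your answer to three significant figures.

70.8 kelvin

The effective emission temperature is T_e = [S(1−α)/(4σ)]^¼ = 374.3 K.
T_s = (N+1)^(1/4)·T_e = 445.2 K.
So the greenhouse effect raises the surface by 445.2 − 374.3 = 70.83 K.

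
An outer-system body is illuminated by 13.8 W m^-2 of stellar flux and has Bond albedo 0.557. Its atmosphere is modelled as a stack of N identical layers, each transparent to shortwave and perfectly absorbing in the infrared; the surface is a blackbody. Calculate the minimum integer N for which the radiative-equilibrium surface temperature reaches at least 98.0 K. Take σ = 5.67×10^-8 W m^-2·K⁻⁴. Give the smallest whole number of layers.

3

The effective emission temperature is T_e = [S(1−α)/(4σ)]^¼ = 72.05 K.
T_s = (N+1)^(1/4)·T_e ≥ 98.0 K requires N+1 ≥ (T_s/T_e)⁴ = (98.0/72.05)⁴ = 3.422.
So N ≥ 2.422; the smallest integer is N = 3.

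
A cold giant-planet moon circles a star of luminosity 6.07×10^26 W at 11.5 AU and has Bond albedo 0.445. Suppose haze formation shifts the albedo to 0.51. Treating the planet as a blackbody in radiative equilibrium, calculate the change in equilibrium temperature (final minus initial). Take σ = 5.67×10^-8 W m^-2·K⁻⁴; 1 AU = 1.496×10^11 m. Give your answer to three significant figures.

-2.44 K

Orbital distance: d = 11.5 AU = 1.720×10^12 m.
Spreading L over a sphere of radius d: S = 6.07×10^26/(4π·1.72×10^12²) = 16.32 W m^-2.
With α = 0.445, T₁ = 79.50 K.
After:  T₂ = [16.32·0.49/(4σ)]^(1/4) = 77.06 K.
ΔT = T₂ − T₁ = -2.437 K.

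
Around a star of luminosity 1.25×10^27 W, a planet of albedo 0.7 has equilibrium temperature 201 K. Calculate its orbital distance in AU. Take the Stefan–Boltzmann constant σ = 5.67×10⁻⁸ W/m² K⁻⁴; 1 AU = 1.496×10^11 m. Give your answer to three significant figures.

1.90 AU

The flux needed for this T is 4σT⁴/(1−0.7) = 1234 W/m².
S = L/(4πd²) → d = √(L/4πS) = √(1.25×10^27/(4π·1234)) = 2.839×10^11 m = 1.898 AU.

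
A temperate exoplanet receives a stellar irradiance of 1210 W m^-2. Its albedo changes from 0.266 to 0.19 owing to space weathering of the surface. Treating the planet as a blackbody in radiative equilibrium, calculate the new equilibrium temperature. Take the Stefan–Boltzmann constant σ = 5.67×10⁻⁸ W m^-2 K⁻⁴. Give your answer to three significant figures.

With the new albedo, S(1−α₂)/4 = 245.0 W m^-2, so T₂ = 256.4 K.

256 kelvin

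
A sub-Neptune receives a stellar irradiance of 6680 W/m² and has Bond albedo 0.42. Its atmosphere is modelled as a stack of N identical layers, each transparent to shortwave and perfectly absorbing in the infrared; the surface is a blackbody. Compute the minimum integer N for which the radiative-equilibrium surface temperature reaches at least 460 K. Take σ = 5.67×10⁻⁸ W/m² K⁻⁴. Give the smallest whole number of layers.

2

OLR = S(1−α)/4 = 968.6 W/m²; the top layer radiates at T_e = 361.5 K.
T_s = (N+1)^(1/4)·T_e ≥ 460 K requires N+1 ≥ (T_s/T_e)⁴ = (460/361.5)⁴ = 2.621.
So N ≥ 1.621; the smallest integer is N = 2.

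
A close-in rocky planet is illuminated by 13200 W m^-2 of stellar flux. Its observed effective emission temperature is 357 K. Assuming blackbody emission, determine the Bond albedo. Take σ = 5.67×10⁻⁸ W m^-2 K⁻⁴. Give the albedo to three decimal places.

0.721

Rearranging the radiative balance, α = 1 − 4σT⁴/S.
4σT⁴ = 4·5.67×10⁻⁸·(357)⁴ = 3684 W m^-2.
1−α = 3684/13200 = 0.2791, so α = 0.7209.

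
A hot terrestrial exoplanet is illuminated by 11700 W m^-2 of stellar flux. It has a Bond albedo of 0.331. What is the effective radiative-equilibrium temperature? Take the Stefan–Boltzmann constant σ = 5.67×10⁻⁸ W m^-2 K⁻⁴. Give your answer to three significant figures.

The planet absorbs (1−α)S over its disc πR² and re-emits over 4πR², so the mean absorbed flux is (1−0.331)·11700/4 = 1957 W m^-2.
Balancing against σT⁴: T = (1957/5.67×10⁻⁸)^(1/4) = 431.0 K.

431 K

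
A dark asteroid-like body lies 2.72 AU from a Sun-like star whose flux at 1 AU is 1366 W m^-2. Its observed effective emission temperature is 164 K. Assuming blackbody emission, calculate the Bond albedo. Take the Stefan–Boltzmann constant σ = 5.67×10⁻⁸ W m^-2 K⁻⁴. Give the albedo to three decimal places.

0.111

Flux at the orbit: S = 1366/(2.72)² = 184.6 W m^-2.
From σT⁴ = S(1−α)/4 we invert for α: 1−α = 4σT⁴/S.
4σT⁴ = 4·5.67×10⁻⁸·(164)⁴ = 164.1 W m^-2.
Hence α = 1 − 164.1/184.6 = 0.1114.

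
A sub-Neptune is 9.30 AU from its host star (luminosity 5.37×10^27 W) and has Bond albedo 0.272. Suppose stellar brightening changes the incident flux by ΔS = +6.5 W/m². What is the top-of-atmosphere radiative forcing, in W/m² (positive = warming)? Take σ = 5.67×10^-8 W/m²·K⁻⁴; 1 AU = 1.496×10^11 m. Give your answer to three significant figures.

1.18 W/m²

d = 9.30 × 1.496×10^11 m = 1.391×10^12 m.
Flux at the orbit: S = L/(4πd²) = 5.37×10^27/(4π·(1.39×10^12)²) = 220.8 W/m².
Only a fraction (1−α) is absorbed and it's spread over 4πR², so ΔF = (1−α)ΔS/4 = 1.183 W/m².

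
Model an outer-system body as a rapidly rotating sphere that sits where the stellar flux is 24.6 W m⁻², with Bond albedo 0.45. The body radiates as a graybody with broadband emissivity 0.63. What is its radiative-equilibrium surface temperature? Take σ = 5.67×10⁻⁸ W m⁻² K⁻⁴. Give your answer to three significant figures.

The planet absorbs (1−α)S over its disc πR² and re-emits over 4πR², so the mean absorbed flux is (1−0.45)·24.60/4 = 3.383 W m⁻².
Radiative balance εσT⁴ = 3.383 gives T = [3.383/(0.63·σ)]^(1/4) = 98.65 K.

98.6 K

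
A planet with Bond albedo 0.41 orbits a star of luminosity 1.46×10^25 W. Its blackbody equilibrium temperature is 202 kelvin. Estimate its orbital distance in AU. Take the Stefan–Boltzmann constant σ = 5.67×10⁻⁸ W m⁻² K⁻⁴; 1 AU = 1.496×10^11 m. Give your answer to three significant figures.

0.285 AU

Required flux: S = 4σT⁴/(1−α) = 640.0 W m⁻².
S = L/(4πd²) → d = √(L/4πS) = √(1.46×10^25/(4π·640.0)) = 4.261×10^10 m = 0.2848 AU.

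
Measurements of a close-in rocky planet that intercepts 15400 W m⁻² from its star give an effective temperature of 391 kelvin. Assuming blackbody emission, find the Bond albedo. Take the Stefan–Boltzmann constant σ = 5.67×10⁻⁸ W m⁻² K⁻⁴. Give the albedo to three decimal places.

From σT⁴ = S(1−α)/4 we invert for α: 1−α = 4σT⁴/S.
4σT⁴ = 4·5.67×10⁻⁸·(391)⁴ = 5301 W m⁻².
Hence α = 1 − 5301/15400 = 0.6558.

0.656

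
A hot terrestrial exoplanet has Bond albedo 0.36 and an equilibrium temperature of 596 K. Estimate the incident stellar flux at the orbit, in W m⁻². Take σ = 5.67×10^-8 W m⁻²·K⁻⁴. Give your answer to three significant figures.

44700 W m⁻²

Invert the energy balance for S: S = 4σT⁴/(1−α).
σT⁴ = 5.67×10⁻⁸·(596)⁴ = 7154 W m⁻².
So S = 4×7154/(1−0.36) = 44710 W m⁻².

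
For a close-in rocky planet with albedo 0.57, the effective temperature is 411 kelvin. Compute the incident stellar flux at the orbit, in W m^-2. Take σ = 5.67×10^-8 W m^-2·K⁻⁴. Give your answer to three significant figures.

From S(1−α)/4 = σT⁴: S = 4σT⁴/(1−α).
The emitted flux is σT⁴ = 1618 W m^-2.
S = 4·1618/0.43 = 15050 W m^-2.

15100 W m^-2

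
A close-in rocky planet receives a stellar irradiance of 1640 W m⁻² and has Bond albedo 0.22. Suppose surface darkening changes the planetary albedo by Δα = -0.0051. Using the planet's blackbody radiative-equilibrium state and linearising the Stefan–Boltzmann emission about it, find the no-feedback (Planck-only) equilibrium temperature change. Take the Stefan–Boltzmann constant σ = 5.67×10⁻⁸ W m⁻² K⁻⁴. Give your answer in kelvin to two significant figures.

0.45 K

Reference equilibrium: T_e = [S(1−α)/(4σ)]^(1/4) = 274.0 K.
ΔF = −(S/4)Δα = −(1640/4)×(-0.0051) = 2.091 W m⁻².
Planck response: λ_P = 4σT_e³ = 4·5.67×10⁻⁸·(274.0)³ = 4.668 W m⁻²/K.
ΔT₀ = ΔF/λ_P = 2.091/4.668 = 0.448 K.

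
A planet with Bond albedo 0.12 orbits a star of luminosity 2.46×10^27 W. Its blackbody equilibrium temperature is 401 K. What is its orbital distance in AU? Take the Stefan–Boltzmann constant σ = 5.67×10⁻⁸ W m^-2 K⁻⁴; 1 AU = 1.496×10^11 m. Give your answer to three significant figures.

The flux needed for this T is 4σT⁴/(1−0.12) = 6664 W m^-2.
Then d = [L/(4πS)]^(1/2) = 1.714×10^11 m, i.e. 1.146 AU.

1.15 AU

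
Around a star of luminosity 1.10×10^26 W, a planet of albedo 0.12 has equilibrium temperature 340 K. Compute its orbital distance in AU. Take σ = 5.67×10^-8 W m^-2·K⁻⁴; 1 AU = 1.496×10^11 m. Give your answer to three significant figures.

0.337 AU

Energy balance gives S = 4σT⁴/(1−α) = 3444 W m^-2.
S = L/(4πd²) → d = √(L/4πS) = √(1.10×10^26/(4π·3444)) = 5.041×10^10 m = 0.3370 AU.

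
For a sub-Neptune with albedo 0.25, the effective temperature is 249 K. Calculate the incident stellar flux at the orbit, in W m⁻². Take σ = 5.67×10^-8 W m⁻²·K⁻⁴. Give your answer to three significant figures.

1160 W m⁻²

From S(1−α)/4 = σT⁴: S = 4σT⁴/(1−α).
The emitted flux is σT⁴ = 218.0 W m⁻².
S = 4·218.0/0.75 = 1162 W m⁻².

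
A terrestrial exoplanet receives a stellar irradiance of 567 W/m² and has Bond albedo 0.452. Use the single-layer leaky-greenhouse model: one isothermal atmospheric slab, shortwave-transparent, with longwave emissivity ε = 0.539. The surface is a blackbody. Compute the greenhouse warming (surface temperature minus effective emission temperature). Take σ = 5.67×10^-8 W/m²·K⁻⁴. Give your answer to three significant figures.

15.7 K

At the top of the atmosphere, σT_e⁴ = S(1−α)/4 = 77.68 W/m², giving T_e = 192.4 K.
Surface balance with a leaky layer gives σT_s⁴ = σT_e⁴·2/(2−ε), so T_s = T_e·[2/(2−0.539)]^(1/4) = 208.1 K.
Greenhouse warming: T_s − T_e = 15.71 K.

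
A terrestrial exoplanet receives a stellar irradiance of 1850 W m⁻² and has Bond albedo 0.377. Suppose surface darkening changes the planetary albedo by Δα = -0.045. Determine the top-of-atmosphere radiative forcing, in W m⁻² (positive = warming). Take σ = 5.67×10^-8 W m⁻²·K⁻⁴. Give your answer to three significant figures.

20.8 W m⁻²

TOA radiative forcing: ΔF = −S·Δα/4 = −1850·(-0.045)/4 = 20.81 W m⁻².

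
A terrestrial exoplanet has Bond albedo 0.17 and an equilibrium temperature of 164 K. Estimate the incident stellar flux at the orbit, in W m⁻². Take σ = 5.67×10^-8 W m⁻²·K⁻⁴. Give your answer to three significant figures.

198 W m⁻²

From S(1−α)/4 = σT⁴: S = 4σT⁴/(1−α).
σT⁴ = 5.67×10⁻⁸·(164)⁴ = 41.02 W m⁻².
S = 4·41.02/0.83 = 197.7 W m⁻².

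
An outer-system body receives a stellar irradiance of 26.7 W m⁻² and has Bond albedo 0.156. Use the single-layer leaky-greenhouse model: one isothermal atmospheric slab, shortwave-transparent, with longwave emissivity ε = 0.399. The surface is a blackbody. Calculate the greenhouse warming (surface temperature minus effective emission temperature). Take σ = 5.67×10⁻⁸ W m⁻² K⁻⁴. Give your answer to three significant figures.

5.71 kelvin

The planet radiates to space at T_e = [S(1−α)/(4σ)]^(1/4) = 99.84 K.
The surface balance (absorbed SW + ε·downward IR = σT_s⁴) with T_a⁴ = T_s⁴/2 reduces to T_s = T_e·[2/(2−ε)]^¼ = 105.6 K.
T_s − T_e = 105.6 − 99.84 = 5.711 K.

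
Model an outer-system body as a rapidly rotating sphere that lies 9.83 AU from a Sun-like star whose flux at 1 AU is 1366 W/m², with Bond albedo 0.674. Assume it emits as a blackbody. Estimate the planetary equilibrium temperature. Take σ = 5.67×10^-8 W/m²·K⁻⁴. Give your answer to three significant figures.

67.1 kelvin

Irradiance scales as 1/d², so S = 1366 W/m² × (1/9.83)² = 14.14 W/m².
The planet absorbs (1−α)S over its disc πR² and re-emits over 4πR², so the mean absorbed flux is (1−0.674)·14.14/4 = 1.152 W/m².
Set σT⁴ = 1.152 → T = (1.152/σ)^(1/4) = 67.14 K.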